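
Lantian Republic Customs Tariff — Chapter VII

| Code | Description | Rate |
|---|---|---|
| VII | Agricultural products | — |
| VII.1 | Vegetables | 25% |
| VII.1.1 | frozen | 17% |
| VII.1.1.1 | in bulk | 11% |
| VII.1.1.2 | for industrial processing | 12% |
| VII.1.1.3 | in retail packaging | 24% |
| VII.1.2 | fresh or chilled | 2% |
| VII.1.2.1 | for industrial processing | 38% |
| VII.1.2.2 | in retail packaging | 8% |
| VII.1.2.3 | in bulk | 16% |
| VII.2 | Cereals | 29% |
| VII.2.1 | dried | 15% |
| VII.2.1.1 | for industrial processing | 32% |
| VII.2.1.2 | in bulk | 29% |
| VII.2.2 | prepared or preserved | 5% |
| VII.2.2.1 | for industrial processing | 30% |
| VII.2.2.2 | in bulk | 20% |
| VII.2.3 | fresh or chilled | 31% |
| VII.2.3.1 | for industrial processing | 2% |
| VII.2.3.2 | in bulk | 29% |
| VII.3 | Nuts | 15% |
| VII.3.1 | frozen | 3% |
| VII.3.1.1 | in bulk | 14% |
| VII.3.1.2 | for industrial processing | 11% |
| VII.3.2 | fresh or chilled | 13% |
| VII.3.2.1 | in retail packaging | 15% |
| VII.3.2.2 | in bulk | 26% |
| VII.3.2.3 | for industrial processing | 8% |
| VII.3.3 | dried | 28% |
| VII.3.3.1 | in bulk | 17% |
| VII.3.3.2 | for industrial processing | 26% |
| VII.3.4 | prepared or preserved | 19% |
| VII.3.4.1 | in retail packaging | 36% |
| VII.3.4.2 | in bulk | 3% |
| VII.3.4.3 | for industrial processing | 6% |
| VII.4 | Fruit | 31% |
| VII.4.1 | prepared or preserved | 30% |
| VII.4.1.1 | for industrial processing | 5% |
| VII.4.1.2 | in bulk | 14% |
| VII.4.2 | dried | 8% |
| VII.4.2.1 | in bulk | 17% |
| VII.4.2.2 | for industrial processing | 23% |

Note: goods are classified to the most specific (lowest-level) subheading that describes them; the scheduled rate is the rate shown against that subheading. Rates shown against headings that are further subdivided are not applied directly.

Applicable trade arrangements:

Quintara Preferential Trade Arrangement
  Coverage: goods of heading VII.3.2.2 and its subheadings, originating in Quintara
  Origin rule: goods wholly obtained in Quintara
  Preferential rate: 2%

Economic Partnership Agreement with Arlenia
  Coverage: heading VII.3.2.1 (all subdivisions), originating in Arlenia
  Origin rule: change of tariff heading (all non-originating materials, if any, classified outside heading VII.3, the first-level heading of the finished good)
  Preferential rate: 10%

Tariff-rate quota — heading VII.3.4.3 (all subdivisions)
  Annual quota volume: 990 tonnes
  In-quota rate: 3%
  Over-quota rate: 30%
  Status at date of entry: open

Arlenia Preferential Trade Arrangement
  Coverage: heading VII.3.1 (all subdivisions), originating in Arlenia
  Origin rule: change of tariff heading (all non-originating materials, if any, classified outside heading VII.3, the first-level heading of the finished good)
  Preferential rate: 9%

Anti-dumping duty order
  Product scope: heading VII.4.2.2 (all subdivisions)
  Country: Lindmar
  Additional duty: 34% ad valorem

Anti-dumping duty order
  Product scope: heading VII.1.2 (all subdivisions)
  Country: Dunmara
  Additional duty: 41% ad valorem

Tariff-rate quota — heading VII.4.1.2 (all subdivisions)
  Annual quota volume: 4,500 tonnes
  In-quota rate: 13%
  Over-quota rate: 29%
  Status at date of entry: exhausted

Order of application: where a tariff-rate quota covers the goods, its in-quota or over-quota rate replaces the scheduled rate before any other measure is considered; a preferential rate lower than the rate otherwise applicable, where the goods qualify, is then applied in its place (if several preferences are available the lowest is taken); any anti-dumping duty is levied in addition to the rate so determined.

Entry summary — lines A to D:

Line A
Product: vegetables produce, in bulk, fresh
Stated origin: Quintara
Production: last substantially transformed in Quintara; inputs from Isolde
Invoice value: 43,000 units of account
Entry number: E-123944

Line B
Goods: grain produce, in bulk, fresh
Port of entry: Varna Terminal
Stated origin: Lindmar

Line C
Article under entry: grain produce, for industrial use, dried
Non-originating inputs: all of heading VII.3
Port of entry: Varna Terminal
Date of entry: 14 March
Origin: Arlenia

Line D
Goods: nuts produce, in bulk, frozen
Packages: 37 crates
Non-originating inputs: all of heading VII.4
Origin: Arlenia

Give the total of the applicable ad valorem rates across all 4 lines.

Line A: vegetables → VII.1; fresh → VII.1.2; in bulk → VII.1.2.3. Scheduled 16%. Quintara agreement on VII.3.2.2: VII.1.2.3 not covered. → 16%.
Line B: grain → VII.2; fresh → VII.2.3; in bulk → VII.2.3.2. Scheduled 29%. No special measure applies. → 29%.
Line C: grain → VII.2; dried → VII.2.1; for industrial use → VII.2.1.1. Scheduled 32%. Arlenia agreement on VII.3.2.1: VII.2.1.1 not covered; Arlenia agreement on VII.3.1: VII.2.1.1 not covered. → 32%.
Line D: nuts → VII.3; frozen → VII.3.1; in bulk → VII.3.1.1. Scheduled 14%. Arlenia agreement on VII.3.2.1: VII.3.1.1 not covered; Arlenia agreement on VII.3.1: CTH met → 9% available; preferential 9%. → 9%.
Sum: 16% + 29% + 32% + 9% = 86%.

86%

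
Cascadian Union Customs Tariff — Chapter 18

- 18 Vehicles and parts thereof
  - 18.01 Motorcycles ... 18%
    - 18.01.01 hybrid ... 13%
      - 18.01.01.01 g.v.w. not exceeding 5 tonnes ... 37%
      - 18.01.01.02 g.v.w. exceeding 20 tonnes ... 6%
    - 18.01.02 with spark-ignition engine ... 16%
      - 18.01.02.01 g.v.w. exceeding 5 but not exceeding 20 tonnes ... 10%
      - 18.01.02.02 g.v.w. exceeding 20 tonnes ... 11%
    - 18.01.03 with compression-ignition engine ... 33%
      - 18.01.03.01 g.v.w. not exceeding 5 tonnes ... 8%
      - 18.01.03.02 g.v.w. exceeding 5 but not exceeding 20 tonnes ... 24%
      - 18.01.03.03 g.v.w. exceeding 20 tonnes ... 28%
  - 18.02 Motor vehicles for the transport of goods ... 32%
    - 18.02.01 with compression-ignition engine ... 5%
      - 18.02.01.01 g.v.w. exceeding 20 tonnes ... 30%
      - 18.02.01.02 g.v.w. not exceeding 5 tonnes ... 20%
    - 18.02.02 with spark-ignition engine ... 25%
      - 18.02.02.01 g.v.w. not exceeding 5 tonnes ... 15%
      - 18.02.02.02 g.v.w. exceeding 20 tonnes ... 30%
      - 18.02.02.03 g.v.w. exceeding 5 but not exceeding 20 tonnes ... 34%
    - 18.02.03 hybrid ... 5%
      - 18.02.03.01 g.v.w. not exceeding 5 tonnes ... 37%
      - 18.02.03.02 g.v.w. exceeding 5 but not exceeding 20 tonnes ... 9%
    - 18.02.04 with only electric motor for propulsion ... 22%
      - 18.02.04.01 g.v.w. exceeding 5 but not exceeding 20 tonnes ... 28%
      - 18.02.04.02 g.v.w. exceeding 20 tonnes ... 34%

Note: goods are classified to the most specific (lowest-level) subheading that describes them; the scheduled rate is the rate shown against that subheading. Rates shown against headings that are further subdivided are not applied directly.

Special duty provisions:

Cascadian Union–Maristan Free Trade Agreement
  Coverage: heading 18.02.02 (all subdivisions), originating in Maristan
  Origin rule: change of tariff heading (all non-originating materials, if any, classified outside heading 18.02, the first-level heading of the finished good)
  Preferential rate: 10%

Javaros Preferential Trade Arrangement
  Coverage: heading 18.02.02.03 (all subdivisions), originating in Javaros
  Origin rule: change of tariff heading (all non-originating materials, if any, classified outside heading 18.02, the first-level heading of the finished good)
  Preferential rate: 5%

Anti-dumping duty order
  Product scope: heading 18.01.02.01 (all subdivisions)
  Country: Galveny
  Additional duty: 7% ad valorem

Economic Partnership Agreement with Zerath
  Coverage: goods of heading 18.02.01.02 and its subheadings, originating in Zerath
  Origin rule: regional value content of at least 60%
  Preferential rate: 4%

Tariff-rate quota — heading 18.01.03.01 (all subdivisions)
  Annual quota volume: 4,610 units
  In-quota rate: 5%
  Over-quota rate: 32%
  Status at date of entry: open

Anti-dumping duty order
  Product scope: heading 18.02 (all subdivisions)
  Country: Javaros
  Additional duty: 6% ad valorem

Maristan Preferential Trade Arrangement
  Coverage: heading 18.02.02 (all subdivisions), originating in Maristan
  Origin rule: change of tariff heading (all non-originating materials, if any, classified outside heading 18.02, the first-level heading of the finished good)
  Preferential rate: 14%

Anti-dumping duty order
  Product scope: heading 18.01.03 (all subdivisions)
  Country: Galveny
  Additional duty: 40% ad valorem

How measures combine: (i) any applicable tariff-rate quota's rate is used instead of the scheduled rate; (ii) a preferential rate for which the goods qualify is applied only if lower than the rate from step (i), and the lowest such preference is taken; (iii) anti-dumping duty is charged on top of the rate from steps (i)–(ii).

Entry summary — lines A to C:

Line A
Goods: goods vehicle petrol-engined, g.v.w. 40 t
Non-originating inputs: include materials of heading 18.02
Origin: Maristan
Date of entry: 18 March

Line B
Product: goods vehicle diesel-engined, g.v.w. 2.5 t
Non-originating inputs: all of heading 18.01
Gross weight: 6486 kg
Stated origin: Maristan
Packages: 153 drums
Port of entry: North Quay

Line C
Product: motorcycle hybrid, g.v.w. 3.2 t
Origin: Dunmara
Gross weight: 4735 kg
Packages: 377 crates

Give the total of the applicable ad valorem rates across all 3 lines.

87%

Line A: goods vehicle → 18.02; petrol-engined → 18.02.02; g.v.w. 40 t → 18.02.02.02. Scheduled 30%. Maristan agreement on 18.02.02: CTH not met; Maristan agreement on 18.02.02: CTH not met. → 30%.
Line B: goods vehicle → 18.02; diesel-engined → 18.02.01; g.v.w. 2.5 t → 18.02.01.02. Scheduled 20%. Maristan agreement on 18.02.02: 18.02.01.02 not covered; Maristan agreement on 18.02.02: 18.02.01.02 not covered. → 20%.
Line C: motorcycle → 18.01; hybrid → 18.01.01; g.v.w. 3.2 t → 18.01.01.01. Scheduled 37%. No special measure applies. → 37%.
Sum: 30% + 20% + 37% = 87%.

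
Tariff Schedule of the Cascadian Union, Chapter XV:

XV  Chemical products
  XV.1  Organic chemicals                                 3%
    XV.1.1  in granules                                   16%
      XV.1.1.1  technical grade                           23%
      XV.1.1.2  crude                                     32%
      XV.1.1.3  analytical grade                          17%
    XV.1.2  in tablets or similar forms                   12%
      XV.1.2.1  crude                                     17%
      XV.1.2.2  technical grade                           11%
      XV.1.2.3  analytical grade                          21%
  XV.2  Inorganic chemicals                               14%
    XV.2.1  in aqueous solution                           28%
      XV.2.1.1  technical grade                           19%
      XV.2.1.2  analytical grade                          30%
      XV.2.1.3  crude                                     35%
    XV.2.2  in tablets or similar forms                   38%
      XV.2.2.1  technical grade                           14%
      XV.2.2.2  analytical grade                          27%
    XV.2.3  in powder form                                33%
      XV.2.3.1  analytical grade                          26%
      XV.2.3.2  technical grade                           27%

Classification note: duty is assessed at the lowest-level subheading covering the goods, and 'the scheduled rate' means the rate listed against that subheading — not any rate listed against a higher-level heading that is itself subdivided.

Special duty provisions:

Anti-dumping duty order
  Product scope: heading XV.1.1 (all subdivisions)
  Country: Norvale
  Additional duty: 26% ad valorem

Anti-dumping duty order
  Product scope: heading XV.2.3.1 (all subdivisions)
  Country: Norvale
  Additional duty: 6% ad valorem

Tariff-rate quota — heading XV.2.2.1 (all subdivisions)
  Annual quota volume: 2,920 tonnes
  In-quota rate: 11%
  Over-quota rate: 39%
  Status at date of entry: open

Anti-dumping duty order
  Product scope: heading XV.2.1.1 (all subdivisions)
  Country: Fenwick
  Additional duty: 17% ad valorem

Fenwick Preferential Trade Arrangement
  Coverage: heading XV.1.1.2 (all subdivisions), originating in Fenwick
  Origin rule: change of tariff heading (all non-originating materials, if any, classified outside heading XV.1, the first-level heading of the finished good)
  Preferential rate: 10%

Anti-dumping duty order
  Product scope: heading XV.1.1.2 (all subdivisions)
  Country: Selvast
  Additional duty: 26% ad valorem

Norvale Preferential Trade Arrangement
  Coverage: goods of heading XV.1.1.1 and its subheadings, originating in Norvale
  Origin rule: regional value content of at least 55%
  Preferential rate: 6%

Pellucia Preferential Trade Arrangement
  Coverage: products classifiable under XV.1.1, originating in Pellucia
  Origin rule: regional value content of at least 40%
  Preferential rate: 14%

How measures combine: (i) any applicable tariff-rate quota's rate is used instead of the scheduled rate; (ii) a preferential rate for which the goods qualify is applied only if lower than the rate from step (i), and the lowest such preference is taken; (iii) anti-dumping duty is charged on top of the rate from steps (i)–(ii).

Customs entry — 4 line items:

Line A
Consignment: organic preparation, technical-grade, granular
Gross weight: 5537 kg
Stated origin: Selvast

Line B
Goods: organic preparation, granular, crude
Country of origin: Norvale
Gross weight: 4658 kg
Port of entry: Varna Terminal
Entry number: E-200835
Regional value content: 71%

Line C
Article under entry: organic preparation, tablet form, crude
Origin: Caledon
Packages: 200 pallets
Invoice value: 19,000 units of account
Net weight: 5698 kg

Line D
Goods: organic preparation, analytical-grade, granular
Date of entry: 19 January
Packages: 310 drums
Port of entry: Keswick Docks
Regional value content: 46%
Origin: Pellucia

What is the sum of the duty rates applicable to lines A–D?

Line A: organic → XV.1; granular → XV.1.1; technical-grade → XV.1.1.1. Scheduled 23%. No special measure applies. → 23%.
Line B: organic → XV.1; granular → XV.1.1; crude → XV.1.1.2. Scheduled 32%. Norvale agreement on XV.1.1.1: XV.1.1.2 not covered; anti-dumping (Norvale, XV.1.1): +26%; total 32% + 26% = 58%. → 58%.
Line C: organic → XV.1; tablet form → XV.1.2; crude → XV.1.2.1. Scheduled 17%. No special measure applies. → 17%.
Line D: organic → XV.1; granular → XV.1.1; analytical-grade → XV.1.1.3. Scheduled 17%. Pellucia agreement on XV.1.1: RVC ≥ 40% → 14% available; preferential 14%. → 14%.
Sum: 23% + 58% + 17% + 14% = 112%.

112%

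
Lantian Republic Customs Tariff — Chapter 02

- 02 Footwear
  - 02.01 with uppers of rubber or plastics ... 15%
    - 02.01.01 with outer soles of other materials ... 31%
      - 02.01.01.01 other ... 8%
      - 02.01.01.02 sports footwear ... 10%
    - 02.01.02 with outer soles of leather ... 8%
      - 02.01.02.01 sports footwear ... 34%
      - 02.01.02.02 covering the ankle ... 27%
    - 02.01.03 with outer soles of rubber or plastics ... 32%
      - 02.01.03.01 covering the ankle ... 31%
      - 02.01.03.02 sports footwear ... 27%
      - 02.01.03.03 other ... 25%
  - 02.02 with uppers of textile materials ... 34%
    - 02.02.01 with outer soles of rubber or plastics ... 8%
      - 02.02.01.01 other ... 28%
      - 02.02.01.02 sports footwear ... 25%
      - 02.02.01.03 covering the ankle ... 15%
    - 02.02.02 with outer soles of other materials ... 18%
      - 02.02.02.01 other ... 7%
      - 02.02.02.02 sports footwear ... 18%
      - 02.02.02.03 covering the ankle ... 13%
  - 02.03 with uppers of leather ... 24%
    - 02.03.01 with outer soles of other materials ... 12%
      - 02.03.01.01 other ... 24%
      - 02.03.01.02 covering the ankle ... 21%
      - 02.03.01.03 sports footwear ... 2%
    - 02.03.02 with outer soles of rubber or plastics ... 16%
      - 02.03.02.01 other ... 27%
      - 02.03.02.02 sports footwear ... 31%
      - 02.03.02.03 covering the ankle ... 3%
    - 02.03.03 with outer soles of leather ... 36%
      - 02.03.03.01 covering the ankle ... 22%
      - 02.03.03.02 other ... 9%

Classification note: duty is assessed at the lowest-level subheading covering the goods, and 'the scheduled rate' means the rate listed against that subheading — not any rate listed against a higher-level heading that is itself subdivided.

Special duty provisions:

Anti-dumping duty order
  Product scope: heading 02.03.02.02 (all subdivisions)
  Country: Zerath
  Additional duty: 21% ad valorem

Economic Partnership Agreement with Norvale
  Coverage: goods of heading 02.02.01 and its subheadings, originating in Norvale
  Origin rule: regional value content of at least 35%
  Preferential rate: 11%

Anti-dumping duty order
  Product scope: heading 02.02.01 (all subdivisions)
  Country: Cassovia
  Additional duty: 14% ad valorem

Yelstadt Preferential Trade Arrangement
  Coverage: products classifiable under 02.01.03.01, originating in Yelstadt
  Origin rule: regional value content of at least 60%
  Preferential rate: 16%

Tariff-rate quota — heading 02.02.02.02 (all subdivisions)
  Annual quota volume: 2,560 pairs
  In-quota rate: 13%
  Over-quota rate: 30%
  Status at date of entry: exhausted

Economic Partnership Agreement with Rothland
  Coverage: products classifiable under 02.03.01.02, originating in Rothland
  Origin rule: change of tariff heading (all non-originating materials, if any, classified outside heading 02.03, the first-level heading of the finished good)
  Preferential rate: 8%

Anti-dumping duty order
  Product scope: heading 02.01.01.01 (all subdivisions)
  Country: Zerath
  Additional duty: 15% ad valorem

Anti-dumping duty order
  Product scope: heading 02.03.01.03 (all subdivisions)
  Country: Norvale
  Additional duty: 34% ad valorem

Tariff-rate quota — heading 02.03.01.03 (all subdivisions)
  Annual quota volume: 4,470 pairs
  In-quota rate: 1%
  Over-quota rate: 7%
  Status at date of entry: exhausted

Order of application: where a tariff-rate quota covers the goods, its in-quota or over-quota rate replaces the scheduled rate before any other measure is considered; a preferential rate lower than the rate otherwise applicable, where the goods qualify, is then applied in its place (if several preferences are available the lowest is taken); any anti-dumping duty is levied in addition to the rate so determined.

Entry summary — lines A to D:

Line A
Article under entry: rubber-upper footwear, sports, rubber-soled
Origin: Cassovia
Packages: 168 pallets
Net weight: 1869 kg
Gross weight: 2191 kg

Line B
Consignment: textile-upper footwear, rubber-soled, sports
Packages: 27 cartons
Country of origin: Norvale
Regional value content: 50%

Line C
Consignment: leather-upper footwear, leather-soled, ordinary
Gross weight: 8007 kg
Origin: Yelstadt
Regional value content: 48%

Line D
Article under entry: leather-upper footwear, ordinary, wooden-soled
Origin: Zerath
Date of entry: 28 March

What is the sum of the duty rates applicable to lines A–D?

71%

Line A: rubber-upper → 02.01; rubber-soled → 02.01.03; sports → 02.01.03.02. Scheduled 27%. No special measure applies. → 27%.
Line B: textile-upper → 02.02; rubber-soled → 02.02.01; sports → 02.02.01.02. Scheduled 25%. Norvale agreement on 02.02.01: RVC ≥ 35% → 11% available; preferential 11%. → 11%.
Line C: leather-upper → 02.03; leather-soled → 02.03.03; ordinary → 02.03.03.02. Scheduled 9%. Yelstadt agreement on 02.01.03.01: 02.03.03.02 not covered. → 9%.
Line D: leather-upper → 02.03; wooden-soled → 02.03.01; ordinary → 02.03.01.01. Scheduled 24%. No special measure applies. → 24%.
Sum: 27% + 11% + 9% + 24% = 71%.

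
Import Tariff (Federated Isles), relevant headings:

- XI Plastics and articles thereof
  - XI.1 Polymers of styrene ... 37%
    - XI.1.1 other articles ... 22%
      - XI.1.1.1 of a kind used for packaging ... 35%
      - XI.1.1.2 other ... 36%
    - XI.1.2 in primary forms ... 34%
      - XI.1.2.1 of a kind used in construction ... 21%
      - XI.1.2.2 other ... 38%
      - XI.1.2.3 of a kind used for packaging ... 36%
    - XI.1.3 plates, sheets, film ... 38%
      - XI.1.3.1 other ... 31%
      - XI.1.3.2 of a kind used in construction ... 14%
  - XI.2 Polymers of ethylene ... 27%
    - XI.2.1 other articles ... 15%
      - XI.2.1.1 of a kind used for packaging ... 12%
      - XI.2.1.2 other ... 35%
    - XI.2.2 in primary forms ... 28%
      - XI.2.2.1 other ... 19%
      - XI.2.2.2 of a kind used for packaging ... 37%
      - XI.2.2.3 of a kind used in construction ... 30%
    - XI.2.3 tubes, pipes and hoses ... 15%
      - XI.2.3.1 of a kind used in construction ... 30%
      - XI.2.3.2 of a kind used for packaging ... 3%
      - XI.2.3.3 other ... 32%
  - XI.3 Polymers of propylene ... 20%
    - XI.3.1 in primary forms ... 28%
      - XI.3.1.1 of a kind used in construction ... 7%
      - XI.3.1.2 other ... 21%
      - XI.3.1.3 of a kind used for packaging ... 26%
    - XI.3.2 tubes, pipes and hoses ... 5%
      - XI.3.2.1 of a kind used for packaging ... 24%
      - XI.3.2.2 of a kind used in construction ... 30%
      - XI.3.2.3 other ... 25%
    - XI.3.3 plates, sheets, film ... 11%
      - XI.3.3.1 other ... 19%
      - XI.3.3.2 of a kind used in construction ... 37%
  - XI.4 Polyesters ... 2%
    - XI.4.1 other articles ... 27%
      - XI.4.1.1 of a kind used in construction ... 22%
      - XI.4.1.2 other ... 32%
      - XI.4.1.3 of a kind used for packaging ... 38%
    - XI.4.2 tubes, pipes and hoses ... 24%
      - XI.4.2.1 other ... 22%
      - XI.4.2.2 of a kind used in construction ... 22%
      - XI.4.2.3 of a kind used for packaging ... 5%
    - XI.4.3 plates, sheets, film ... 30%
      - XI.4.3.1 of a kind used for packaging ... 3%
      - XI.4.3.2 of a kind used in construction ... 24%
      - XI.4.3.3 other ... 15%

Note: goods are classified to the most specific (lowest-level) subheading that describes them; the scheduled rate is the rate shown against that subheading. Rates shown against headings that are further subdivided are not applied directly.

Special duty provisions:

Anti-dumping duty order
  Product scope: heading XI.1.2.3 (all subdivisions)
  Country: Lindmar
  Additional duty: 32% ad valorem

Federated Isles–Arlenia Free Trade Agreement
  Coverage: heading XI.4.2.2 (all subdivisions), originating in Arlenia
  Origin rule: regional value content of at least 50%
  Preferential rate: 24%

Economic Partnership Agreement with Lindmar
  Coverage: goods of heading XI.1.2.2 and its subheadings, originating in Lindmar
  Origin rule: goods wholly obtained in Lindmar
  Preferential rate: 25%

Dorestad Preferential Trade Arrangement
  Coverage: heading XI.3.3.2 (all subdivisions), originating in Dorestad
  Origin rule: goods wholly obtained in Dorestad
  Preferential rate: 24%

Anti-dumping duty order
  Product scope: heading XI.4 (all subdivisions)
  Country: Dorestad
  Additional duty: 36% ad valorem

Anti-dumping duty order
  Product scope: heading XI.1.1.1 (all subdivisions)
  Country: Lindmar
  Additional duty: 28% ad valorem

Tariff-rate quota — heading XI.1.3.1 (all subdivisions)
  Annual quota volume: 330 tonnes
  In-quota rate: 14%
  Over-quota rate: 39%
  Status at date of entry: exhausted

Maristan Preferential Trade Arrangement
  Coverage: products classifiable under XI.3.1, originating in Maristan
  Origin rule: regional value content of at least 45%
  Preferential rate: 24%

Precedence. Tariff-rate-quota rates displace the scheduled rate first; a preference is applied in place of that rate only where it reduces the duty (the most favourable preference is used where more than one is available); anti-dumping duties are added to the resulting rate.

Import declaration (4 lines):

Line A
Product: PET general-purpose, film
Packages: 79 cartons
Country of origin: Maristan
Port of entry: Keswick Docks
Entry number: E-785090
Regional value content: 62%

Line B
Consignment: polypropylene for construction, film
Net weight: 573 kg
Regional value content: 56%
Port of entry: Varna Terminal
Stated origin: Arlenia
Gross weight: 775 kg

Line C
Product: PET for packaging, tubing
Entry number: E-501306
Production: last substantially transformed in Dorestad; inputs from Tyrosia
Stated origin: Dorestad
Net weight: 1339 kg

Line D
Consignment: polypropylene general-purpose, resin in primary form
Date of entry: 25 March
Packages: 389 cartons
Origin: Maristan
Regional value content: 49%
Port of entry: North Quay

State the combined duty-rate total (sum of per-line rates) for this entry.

114%

Line A: PET → XI.4; film → XI.4.3; general-purpose → XI.4.3.3. Scheduled 15%. Maristan agreement on XI.3.1: XI.4.3.3 not covered. → 15%.
Line B: polypropylene → XI.3; film → XI.3.3; for construction → XI.3.3.2. Scheduled 37%. Arlenia agreement on XI.4.2.2: XI.3.3.2 not covered. → 37%.
Line C: PET → XI.4; tubing → XI.4.2; for packaging → XI.4.2.3. Scheduled 5%. Dorestad agreement on XI.3.3.2: XI.4.2.3 not covered; anti-dumping (Dorestad, XI.4): +36%; total 5% + 36% = 41%. → 41%.
Line D: polypropylene → XI.3; resin in primary form → XI.3.1; general-purpose → XI.3.1.2. Scheduled 21%. Maristan agreement on XI.3.1: RVC ≥ 45% → 24% available; preference 24% not lower than 21% → no reduction. → 21%.
Sum: 15% + 37% + 41% + 21% = 114%.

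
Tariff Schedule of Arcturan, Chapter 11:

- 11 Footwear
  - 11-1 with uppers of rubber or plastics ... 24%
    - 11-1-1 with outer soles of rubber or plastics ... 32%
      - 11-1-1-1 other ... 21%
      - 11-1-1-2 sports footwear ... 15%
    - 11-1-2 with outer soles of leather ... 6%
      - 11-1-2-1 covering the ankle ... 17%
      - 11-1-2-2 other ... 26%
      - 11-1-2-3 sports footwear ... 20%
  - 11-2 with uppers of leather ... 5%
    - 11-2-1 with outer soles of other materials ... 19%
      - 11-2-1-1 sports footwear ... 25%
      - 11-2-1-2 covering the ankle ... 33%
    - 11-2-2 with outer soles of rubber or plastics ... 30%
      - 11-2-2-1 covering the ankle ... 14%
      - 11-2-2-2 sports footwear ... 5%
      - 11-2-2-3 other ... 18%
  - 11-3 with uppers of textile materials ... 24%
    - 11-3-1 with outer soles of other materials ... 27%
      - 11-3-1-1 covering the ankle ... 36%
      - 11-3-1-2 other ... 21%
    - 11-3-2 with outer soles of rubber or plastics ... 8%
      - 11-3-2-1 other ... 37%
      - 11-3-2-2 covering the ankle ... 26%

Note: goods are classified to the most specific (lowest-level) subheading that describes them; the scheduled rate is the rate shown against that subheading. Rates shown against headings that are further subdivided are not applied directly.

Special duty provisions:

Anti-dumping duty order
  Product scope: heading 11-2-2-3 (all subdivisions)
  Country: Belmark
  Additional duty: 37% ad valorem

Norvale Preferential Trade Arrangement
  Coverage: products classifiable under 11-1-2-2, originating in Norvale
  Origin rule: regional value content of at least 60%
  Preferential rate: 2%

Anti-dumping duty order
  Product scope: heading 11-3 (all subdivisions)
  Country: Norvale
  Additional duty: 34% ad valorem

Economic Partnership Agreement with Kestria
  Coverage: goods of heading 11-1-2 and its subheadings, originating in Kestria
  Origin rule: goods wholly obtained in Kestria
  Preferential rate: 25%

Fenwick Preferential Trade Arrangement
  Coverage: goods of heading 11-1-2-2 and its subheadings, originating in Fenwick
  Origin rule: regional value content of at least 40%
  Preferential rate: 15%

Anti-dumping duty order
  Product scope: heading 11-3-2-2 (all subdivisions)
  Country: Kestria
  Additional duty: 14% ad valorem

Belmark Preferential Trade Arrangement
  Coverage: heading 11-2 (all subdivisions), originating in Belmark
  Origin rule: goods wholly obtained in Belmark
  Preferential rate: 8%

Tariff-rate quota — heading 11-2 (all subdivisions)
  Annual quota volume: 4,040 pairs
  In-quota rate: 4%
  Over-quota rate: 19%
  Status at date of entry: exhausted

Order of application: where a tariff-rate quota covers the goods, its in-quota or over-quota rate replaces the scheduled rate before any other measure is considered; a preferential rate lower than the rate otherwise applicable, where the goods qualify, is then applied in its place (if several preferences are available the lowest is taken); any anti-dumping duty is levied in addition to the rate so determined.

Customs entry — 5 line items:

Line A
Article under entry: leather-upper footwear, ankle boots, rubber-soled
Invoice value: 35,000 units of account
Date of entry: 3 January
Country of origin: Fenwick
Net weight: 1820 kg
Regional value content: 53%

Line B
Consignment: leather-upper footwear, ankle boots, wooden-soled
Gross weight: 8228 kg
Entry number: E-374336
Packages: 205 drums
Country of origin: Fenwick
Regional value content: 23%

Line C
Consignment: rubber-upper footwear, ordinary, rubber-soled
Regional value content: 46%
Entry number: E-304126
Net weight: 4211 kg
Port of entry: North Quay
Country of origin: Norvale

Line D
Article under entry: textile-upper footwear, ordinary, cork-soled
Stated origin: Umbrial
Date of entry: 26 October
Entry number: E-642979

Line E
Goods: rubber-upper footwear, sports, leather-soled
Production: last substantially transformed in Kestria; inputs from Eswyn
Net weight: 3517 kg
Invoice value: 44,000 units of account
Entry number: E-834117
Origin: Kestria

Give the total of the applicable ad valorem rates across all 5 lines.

Line A: leather-upper → 11-2; rubber-soled → 11-2-2; ankle boots → 11-2-2-1. Scheduled 14%. quota on 11-2 exhausted → over-quota 19%; Fenwick agreement on 11-1-2-2: 11-2-2-1 not covered. → 19%.
Line B: leather-upper → 11-2; wooden-soled → 11-2-1; ankle boots → 11-2-1-2. Scheduled 33%. quota on 11-2 exhausted → over-quota 19%; Fenwick agreement on 11-1-2-2: 11-2-1-2 not covered. → 19%.
Line C: rubber-upper → 11-1; rubber-soled → 11-1-1; ordinary → 11-1-1-1. Scheduled 21%. Norvale agreement on 11-1-2-2: 11-1-1-1 not covered. → 21%.
Line D: textile-upper → 11-3; cork-soled → 11-3-1; ordinary → 11-3-1-2. Scheduled 21%. No special measure applies. → 21%.
Line E: rubber-upper → 11-1; leather-soled → 11-1-2; sports → 11-1-2-3. Scheduled 20%. Kestria agreement on 11-1-2: not wholly obtained. → 20%.
Sum: 19% + 19% + 21% + 21% + 20% = 100%.

100%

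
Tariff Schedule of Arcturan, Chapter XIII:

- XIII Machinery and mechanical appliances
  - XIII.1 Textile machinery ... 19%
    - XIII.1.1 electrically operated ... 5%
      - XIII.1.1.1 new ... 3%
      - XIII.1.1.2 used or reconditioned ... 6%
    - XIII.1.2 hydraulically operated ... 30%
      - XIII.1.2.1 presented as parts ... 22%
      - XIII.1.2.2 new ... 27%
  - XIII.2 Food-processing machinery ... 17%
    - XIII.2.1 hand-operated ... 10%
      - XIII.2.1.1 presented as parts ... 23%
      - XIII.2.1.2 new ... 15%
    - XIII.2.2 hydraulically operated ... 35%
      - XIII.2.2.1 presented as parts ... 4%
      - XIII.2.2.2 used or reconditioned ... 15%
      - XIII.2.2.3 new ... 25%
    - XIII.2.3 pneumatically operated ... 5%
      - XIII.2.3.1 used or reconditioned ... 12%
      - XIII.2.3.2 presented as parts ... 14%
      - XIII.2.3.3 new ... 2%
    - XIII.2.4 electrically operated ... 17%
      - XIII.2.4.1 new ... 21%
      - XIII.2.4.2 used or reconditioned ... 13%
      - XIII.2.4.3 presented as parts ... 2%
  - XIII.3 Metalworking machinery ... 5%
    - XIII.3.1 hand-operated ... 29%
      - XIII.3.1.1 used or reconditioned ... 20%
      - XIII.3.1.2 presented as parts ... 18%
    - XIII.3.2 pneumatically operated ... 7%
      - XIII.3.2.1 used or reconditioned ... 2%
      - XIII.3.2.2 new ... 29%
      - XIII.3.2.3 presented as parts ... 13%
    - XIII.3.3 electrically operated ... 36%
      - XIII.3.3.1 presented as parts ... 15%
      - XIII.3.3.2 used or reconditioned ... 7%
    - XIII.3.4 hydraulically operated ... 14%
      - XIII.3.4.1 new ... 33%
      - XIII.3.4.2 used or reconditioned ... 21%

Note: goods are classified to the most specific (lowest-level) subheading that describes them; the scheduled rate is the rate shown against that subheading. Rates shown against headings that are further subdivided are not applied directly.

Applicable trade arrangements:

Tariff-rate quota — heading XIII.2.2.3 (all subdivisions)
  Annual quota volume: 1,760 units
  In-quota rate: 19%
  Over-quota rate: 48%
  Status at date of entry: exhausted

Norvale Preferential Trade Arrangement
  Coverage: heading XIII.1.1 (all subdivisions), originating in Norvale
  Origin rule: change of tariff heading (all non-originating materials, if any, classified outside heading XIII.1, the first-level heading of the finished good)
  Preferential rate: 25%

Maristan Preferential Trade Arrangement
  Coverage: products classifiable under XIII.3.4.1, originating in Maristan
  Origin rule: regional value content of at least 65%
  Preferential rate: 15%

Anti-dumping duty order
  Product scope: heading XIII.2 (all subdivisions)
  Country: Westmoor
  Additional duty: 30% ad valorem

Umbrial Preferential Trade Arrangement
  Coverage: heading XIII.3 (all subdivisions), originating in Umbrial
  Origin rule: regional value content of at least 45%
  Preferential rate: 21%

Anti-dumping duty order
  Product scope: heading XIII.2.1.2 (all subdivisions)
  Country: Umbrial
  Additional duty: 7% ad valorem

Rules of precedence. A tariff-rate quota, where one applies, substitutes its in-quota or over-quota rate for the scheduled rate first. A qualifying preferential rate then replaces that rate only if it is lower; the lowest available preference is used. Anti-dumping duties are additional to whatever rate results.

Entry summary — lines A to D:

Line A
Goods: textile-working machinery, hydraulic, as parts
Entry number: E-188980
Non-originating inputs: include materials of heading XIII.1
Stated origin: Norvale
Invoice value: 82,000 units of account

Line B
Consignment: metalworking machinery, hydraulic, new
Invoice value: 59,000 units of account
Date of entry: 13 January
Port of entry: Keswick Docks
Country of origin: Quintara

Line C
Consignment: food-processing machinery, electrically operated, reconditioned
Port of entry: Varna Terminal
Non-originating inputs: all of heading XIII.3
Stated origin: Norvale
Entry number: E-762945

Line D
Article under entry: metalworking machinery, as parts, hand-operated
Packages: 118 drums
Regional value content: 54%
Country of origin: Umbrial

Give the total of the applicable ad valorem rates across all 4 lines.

Line A: textile-working → XIII.1; hydraulic → XIII.1.2; as parts → XIII.1.2.1. Scheduled 22%. Norvale agreement on XIII.1.1: XIII.1.2.1 not covered. → 22%.
Line B: metalworking → XIII.3; hydraulic → XIII.3.4; new → XIII.3.4.1. Scheduled 33%. No special measure applies. → 33%.
Line C: food-processing → XIII.2; electrically operated → XIII.2.4; reconditioned → XIII.2.4.2. Scheduled 13%. Norvale agreement on XIII.1.1: XIII.2.4.2 not covered. → 13%.
Line D: metalworking → XIII.3; hand-operated → XIII.3.1; as parts → XIII.3.1.2. Scheduled 18%. Umbrial agreement on XIII.3: RVC ≥ 45% → 21% available; preference 21% not lower than 18% → no reduction. → 18%.
Sum: 22% + 33% + 13% + 18% = 86%.

86%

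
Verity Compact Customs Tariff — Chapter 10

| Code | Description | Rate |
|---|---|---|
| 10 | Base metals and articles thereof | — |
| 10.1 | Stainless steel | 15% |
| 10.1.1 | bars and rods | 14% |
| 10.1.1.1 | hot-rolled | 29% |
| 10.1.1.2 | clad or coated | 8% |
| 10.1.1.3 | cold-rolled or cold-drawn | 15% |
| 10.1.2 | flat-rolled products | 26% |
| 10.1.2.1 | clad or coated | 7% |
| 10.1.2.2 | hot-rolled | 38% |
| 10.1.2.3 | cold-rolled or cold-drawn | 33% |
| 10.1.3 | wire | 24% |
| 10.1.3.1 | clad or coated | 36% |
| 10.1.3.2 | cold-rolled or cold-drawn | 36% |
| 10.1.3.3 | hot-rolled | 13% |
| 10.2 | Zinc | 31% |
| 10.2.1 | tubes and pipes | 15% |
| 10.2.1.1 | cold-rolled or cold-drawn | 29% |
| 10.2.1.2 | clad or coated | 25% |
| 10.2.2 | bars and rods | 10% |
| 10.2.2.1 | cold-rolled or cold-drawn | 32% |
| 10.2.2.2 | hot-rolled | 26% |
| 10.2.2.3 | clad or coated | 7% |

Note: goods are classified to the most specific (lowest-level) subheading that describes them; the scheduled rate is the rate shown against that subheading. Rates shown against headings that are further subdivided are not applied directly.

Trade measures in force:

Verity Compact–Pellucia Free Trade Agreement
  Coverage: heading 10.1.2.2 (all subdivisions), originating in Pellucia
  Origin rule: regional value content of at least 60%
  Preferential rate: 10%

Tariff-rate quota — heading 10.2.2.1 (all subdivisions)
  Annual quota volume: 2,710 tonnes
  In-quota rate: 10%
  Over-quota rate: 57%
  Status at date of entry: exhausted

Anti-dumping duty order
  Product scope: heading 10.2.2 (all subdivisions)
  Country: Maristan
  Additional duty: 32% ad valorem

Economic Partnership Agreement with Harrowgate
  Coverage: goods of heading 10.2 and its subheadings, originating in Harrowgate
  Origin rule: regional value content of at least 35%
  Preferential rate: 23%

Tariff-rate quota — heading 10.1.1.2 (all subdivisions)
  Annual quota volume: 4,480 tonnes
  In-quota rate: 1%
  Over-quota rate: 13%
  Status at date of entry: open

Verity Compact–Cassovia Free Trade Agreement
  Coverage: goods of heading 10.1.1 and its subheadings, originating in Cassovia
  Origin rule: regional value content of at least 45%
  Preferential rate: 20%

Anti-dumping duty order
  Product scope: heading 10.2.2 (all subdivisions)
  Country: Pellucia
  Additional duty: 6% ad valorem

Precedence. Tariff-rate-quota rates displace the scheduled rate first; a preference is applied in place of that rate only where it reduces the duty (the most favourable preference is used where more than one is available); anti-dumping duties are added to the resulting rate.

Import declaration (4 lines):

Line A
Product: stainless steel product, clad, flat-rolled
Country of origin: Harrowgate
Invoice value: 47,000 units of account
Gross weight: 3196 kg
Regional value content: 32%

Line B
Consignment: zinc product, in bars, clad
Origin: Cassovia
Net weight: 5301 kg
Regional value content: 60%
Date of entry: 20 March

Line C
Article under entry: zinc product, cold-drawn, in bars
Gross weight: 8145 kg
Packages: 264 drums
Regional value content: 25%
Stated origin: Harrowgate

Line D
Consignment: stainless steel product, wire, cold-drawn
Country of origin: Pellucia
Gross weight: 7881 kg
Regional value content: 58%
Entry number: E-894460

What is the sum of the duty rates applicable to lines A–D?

Line A: stainless steel → 10.1; flat-rolled → 10.1.2; clad → 10.1.2.1. Scheduled 7%. Harrowgate agreement on 10.2: 10.1.2.1 not covered. → 7%.
Line B: zinc → 10.2; in bars → 10.2.2; clad → 10.2.2.3. Scheduled 7%. Cassovia agreement on 10.1.1: 10.2.2.3 not covered. → 7%.
Line C: zinc → 10.2; in bars → 10.2.2; cold-drawn → 10.2.2.1. Scheduled 32%. quota on 10.2.2.1 exhausted → over-quota 57%; Harrowgate agreement on 10.2: RVC < 35%. → 57%.
Line D: stainless steel → 10.1; wire → 10.1.3; cold-drawn → 10.1.3.2. Scheduled 36%. Pellucia agreement on 10.1.2.2: 10.1.3.2 not covered. → 36%.
Sum: 7% + 7% + 57% + 36% = 107%.

107%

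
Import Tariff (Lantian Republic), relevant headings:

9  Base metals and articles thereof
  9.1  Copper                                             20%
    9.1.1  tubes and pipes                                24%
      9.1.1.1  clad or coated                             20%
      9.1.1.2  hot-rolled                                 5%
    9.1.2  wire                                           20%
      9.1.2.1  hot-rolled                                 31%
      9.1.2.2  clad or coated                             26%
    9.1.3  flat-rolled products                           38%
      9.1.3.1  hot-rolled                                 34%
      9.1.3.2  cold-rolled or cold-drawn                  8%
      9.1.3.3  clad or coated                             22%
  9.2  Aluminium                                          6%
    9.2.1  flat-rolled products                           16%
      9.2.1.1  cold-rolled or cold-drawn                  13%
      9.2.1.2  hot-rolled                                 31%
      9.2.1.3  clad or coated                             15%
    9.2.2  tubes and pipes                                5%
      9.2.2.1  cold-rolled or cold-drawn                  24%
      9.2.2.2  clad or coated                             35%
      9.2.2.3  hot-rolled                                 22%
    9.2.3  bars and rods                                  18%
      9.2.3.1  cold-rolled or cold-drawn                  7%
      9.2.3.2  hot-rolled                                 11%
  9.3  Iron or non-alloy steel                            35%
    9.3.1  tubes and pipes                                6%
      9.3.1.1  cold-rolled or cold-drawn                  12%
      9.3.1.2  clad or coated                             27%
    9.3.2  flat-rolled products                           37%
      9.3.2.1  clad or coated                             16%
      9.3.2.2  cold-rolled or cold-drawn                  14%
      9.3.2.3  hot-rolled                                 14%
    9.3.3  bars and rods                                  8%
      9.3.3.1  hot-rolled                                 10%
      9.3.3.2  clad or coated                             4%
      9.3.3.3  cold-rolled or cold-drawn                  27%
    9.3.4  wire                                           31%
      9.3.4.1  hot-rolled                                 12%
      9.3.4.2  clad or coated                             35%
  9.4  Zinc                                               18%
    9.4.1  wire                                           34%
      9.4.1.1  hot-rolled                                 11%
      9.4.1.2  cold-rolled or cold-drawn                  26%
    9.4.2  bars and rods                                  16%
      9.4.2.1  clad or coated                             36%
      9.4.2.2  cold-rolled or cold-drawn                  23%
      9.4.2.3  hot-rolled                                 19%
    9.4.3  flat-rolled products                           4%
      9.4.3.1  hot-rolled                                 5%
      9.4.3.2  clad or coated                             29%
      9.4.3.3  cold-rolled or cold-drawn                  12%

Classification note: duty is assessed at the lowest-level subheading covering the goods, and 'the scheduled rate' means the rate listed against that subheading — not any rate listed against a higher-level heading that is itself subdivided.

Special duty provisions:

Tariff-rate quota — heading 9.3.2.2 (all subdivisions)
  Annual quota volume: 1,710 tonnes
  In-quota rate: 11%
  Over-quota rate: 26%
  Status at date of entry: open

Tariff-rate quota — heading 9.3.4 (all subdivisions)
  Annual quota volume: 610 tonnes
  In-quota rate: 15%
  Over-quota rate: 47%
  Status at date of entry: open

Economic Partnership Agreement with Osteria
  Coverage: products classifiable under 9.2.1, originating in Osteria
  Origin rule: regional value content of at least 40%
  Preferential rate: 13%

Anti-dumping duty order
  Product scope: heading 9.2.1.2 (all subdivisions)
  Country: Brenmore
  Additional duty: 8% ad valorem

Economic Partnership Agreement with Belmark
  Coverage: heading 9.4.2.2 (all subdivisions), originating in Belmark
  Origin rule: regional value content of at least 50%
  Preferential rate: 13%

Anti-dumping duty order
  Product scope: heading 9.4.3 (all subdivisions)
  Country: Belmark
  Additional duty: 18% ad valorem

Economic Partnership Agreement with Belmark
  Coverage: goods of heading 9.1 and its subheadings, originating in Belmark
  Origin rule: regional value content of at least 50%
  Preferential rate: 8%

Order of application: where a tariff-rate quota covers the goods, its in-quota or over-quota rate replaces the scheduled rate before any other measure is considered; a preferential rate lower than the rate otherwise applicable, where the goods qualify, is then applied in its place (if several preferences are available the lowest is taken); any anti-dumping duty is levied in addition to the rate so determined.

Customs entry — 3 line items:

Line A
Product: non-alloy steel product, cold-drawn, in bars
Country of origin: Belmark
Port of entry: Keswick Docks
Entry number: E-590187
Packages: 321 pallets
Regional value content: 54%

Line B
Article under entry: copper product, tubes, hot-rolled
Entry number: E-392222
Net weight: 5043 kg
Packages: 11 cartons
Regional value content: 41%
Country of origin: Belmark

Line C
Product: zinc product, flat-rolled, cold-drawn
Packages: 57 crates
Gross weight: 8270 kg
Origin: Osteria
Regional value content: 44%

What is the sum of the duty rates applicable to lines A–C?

44%

Line A: non-alloy steel → 9.3; in bars → 9.3.3; cold-drawn → 9.3.3.3. Scheduled 27%. Belmark agreement on 9.4.2.2: 9.3.3.3 not covered; Belmark agreement on 9.1: 9.3.3.3 not covered. → 27%.
Line B: copper → 9.1; tubes → 9.1.1; hot-rolled → 9.1.1.2. Scheduled 5%. Belmark agreement on 9.4.2.2: 9.1.1.2 not covered; Belmark agreement on 9.1: RVC < 50%. → 5%.
Line C: zinc → 9.4; flat-rolled → 9.4.3; cold-drawn → 9.4.3.3. Scheduled 12%. Osteria agreement on 9.2.1: 9.4.3.3 not covered. → 12%.
Sum: 27% + 5% + 12% = 44%.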